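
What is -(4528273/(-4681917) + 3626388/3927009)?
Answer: 268040399887/6128643398751 ≈ 0.043736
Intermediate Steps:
-(4528273/(-4681917) + 3626388/3927009) = -(4528273*(-1/4681917) + 3626388*(1/3927009)) = -(-4528273/4681917 + 1208796/1309003) = -1*(-268040399887/6128643398751) = 268040399887/6128643398751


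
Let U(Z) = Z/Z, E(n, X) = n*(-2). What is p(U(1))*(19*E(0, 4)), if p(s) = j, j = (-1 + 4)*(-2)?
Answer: 0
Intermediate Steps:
j = -6 (j = 3*(-2) = -6)
E(n, X) = -2*n
U(Z) = 1
p(s) = -6
p(U(1))*(19*E(0, 4)) = -114*(-2*0) = -114*0 = -6*0 = 0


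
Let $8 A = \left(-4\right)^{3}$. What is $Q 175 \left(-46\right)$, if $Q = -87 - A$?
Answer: $635950$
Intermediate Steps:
$A = -8$ ($A = \frac{\left(-4\right)^{3}}{8} = \frac{1}{8} \left(-64\right) = -8$)
$Q = -79$ ($Q = -87 - -8 = -87 + 8 = -79$)
$Q 175 \left(-46\right) = \left(-79\right) 175 \left(-46\right) = \left(-13825\right) \left(-46\right) = 635950$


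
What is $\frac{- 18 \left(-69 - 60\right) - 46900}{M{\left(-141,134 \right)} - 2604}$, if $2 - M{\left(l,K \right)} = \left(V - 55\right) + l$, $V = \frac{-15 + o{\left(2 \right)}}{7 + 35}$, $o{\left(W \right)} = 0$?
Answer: $\frac{624092}{33679} \approx 18.531$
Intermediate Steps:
$V = - \frac{5}{14}$ ($V = \frac{-15 + 0}{7 + 35} = - \frac{15}{42} = \left(-15\right) \frac{1}{42} = - \frac{5}{14} \approx -0.35714$)
$M{\left(l,K \right)} = \frac{803}{14} - l$ ($M{\left(l,K \right)} = 2 - \left(\left(- \frac{5}{14} - 55\right) + l\right) = 2 - \left(- \frac{775}{14} + l\right) = \frac{803}{14} - l$)
$\frac{- 18 \left(-69 - 60\right) - 46900}{M{\left(-141,134 \right)} - 2604} = \frac{- 18 \left(-69 - 60\right) - 46900}{\left(\frac{803}{14} - -141\right) - 2604} = \frac{\left(-18\right) \left(-129\right) - 46900}{\left(\frac{803}{14} + 141\right) - 2604} = \frac{2322 - 46900}{\frac{2777}{14} - 2604} = - \frac{44578}{- \frac{33679}{14}} = \left(-44578\right) \left(- \frac{14}{33679}\right) = \frac{624092}{33679}$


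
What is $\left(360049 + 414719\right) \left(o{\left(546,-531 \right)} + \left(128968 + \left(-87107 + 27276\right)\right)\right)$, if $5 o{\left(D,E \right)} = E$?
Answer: $\frac{267414274272}{5} \approx 5.3483 \cdot 10^{10}$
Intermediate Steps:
$o{\left(D,E \right)} = \frac{E}{5}$
$\left(360049 + 414719\right) \left(o{\left(546,-531 \right)} + \left(128968 + \left(-87107 + 27276\right)\right)\right) = \left(360049 + 414719\right) \left(\frac{1}{5} \left(-531\right) + \left(128968 + \left(-87107 + 27276\right)\right)\right) = 774768 \left(- \frac{531}{5} + \left(128968 - 59831\right)\right) = 774768 \left(- \frac{531}{5} + 69137\right) = 774768 \cdot \frac{345154}{5} = \frac{267414274272}{5}$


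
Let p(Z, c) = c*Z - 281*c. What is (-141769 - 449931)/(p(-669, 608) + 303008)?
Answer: 147925/68648 ≈ 2.1548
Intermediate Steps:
p(Z, c) = -281*c + Z*c (p(Z, c) = Z*c - 281*c = -281*c + Z*c)
(-141769 - 449931)/(p(-669, 608) + 303008) = (-141769 - 449931)/(608*(-281 - 669) + 303008) = -591700/(608*(-950) + 303008) = -591700/(-577600 + 303008) = -591700/(-274592) = -591700*(-1/274592) = 147925/68648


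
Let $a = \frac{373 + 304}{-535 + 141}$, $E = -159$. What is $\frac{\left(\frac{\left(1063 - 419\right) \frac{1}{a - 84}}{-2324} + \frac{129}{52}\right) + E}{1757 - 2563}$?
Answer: $\frac{22814439877}{117486000008} \approx 0.19419$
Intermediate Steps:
$a = - \frac{677}{394}$ ($a = \frac{677}{-394} = 677 \left(- \frac{1}{394}\right) = - \frac{677}{394} \approx -1.7183$)
$\frac{\left(\frac{\left(1063 - 419\right) \frac{1}{a - 84}}{-2324} + \frac{129}{52}\right) + E}{1757 - 2563} = \frac{\left(\frac{\left(1063 - 419\right) \frac{1}{- \frac{677}{394} - 84}}{-2324} + \frac{129}{52}\right) - 159}{1757 - 2563} = \frac{\left(\frac{644}{- \frac{33773}{394}} \left(- \frac{1}{2324}\right) + 129 \cdot \frac{1}{52}\right) - 159}{-806} = \left(\left(644 \left(- \frac{394}{33773}\right) \left(- \frac{1}{2324}\right) + \frac{129}{52}\right) - 159\right) \left(- \frac{1}{806}\right) = \left(\left(\left(- \frac{253736}{33773}\right) \left(- \frac{1}{2324}\right) + \frac{129}{52}\right) - 159\right) \left(- \frac{1}{806}\right) = \left(\left(\frac{9062}{2803159} + \frac{129}{52}\right) - 159\right) \left(- \frac{1}{806}\right) = \left(\frac{362078735}{145764268} - 159\right) \left(- \frac{1}{806}\right) = \left(- \frac{22814439877}{145764268}\right) \left(- \frac{1}{806}\right) = \frac{22814439877}{117486000008}$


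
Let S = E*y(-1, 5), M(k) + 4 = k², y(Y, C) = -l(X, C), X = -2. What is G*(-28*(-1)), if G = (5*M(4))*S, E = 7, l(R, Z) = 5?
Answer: -58800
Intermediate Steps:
y(Y, C) = -5 (y(Y, C) = -1*5 = -5)
M(k) = -4 + k²
S = -35 (S = 7*(-5) = -35)
G = -2100 (G = (5*(-4 + 4²))*(-35) = (5*(-4 + 16))*(-35) = (5*12)*(-35) = 60*(-35) = -2100)
G*(-28*(-1)) = -(-58800)*(-1) = -2100*28 = -58800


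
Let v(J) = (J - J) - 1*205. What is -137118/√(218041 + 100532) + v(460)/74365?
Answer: -41/14873 - 45706*√437/3933 ≈ -242.94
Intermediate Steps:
v(J) = -205 (v(J) = 0 - 205 = -205)
-137118/√(218041 + 100532) + v(460)/74365 = -137118/√(218041 + 100532) - 205/74365 = -137118*√437/11799 - 205*1/74365 = -137118*√437/11799 - 41/14873 = -45706*√437/3933 - 41/14873 = -41/14873 - 45706*√437/3933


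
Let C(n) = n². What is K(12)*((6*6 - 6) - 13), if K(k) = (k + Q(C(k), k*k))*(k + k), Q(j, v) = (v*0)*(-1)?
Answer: 4896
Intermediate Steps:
Q(j, v) = 0 (Q(j, v) = 0*(-1) = 0)
K(k) = 2*k² (K(k) = (k + 0)*(k + k) = k*(2*k) = 2*k²)
K(12)*((6*6 - 6) - 13) = (2*12²)*((6*6 - 6) - 13) = (2*144)*((36 - 6) - 13) = 288*(30 - 13) = 288*17 = 4896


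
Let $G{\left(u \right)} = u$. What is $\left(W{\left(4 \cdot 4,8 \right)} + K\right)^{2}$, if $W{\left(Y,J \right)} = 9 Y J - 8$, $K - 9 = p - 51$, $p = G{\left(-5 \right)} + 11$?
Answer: $1227664$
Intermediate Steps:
$p = 6$ ($p = -5 + 11 = 6$)
$K = -36$ ($K = 9 + \left(6 - 51\right) = 9 - 45 = -36$)
$W{\left(Y,J \right)} = -8 + 9 J Y$ ($W{\left(Y,J \right)} = 9 J Y - 8 = -8 + 9 J Y$)
$\left(W{\left(4 \cdot 4,8 \right)} + K\right)^{2} = \left(\left(-8 + 9 \cdot 8 \cdot 4 \cdot 4\right) - 36\right)^{2} = \left(\left(-8 + 9 \cdot 8 \cdot 16\right) - 36\right)^{2} = \left(\left(-8 + 1152\right) - 36\right)^{2} = \left(1144 - 36\right)^{2} = 1108^{2} = 1227664$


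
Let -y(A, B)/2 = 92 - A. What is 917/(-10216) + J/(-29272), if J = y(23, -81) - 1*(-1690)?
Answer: -5337207/37380344 ≈ -0.14278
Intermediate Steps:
y(A, B) = -184 + 2*A (y(A, B) = -2*(92 - A) = -184 + 2*A)
J = 1552 (J = (-184 + 2*23) - 1*(-1690) = (-184 + 46) + 1690 = -138 + 1690 = 1552)
917/(-10216) + J/(-29272) = 917/(-10216) + 1552/(-29272) = 917*(-1/10216) + 1552*(-1/29272) = -917/10216 - 194/3659 = -5337207/37380344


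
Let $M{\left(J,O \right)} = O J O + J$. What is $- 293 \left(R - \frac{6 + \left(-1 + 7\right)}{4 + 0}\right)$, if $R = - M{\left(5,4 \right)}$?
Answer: $25784$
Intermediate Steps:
$M{\left(J,O \right)} = J + J O^{2}$ ($M{\left(J,O \right)} = J O O + J = J O^{2} + J = J + J O^{2}$)
$R = -85$ ($R = - 5 \left(1 + 4^{2}\right) = - 5 \left(1 + 16\right) = - 5 \cdot 17 = \left(-1\right) 85 = -85$)
$- 293 \left(R - \frac{6 + \left(-1 + 7\right)}{4 + 0}\right) = - 293 \left(-85 - \frac{6 + \left(-1 + 7\right)}{4 + 0}\right) = - 293 \left(-85 - \frac{6 + 6}{4}\right) = - 293 \left(-85 - 12 \cdot \frac{1}{4}\right) = - 293 \left(-85 - 3\right) = \left(-293\right) \left(-88\right) = 25784$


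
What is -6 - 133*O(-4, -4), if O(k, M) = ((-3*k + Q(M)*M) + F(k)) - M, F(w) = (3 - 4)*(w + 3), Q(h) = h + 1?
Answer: -3863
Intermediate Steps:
Q(h) = 1 + h
F(w) = -3 - w (F(w) = -(3 + w) = -3 - w)
O(k, M) = -3 - M - 4*k + M*(1 + M) (O(k, M) = ((-3*k + (1 + M)*M) + (-3 - k)) - M = ((-3*k + M*(1 + M)) + (-3 - k)) - M = (-3 - 4*k + M*(1 + M)) - M = -3 - M - 4*k + M*(1 + M))
-6 - 133*O(-4, -4) = -6 - 133*(-3 + (-4)² - 4*(-4)) = -6 - 133*(-3 + 16 + 16) = -6 - 133*29 = -6 - 3857 = -3863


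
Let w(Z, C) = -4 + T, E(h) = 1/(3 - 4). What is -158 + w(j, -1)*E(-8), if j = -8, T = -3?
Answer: -151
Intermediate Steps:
E(h) = -1 (E(h) = 1/(-1) = -1)
w(Z, C) = -7 (w(Z, C) = -4 - 3 = -7)
-158 + w(j, -1)*E(-8) = -158 - 7*(-1) = -158 + 7 = -151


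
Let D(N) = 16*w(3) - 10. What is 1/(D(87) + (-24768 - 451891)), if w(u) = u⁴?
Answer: -1/475373 ≈ -2.1036e-6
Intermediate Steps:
D(N) = 1286 (D(N) = 16*3⁴ - 10 = 16*81 - 10 = 1296 - 10 = 1286)
1/(D(87) + (-24768 - 451891)) = 1/(1286 + (-24768 - 451891)) = 1/(1286 - 476659) = 1/(-475373) = -1/475373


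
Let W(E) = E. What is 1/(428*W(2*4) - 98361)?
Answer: -1/94937 ≈ -1.0533e-5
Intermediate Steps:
1/(428*W(2*4) - 98361) = 1/(428*(2*4) - 98361) = 1/(428*8 - 98361) = 1/(3424 - 98361) = 1/(-94937) = -1/94937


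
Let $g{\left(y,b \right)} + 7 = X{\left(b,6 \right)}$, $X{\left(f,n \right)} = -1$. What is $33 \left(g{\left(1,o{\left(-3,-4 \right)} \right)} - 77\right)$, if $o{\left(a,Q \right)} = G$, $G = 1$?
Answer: $-2805$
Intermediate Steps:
$o{\left(a,Q \right)} = 1$
$g{\left(y,b \right)} = -8$ ($g{\left(y,b \right)} = -7 - 1 = -8$)
$33 \left(g{\left(1,o{\left(-3,-4 \right)} \right)} - 77\right) = 33 \left(-8 - 77\right) = 33 \left(-85\right) = -2805$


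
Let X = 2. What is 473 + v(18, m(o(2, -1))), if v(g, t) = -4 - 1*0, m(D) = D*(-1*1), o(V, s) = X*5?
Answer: 469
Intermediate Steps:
o(V, s) = 10 (o(V, s) = 2*5 = 10)
m(D) = -D (m(D) = D*(-1) = -D)
v(g, t) = -4 (v(g, t) = -4 + 0 = -4)
473 + v(18, m(o(2, -1))) = 473 - 4 = 469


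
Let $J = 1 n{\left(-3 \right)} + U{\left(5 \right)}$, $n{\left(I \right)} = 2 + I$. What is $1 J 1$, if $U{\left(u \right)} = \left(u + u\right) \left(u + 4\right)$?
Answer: $89$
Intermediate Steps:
$U{\left(u \right)} = 2 u \left(4 + u\right)$
$J = 89$ ($J = 1 \left(2 - 3\right) + 2 \cdot 5 \left(4 + 5\right) = 1 \left(-1\right) + 2 \cdot 5 \cdot 9 = -1 + 90 = 89$)
$1 J 1 = 1 \cdot 89 \cdot 1 = 89 \cdot 1 = 89$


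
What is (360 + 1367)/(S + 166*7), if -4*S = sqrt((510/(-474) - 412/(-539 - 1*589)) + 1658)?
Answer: 65028234432/43750441111 + 628*sqrt(822528065298)/43750441111 ≈ 1.4994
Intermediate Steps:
S = -sqrt(822528065298)/89112 (S = -sqrt((510/(-474) - 412/(-539 - 1*589)) + 1658)/4 = -sqrt((510*(-1/474) - 412/(-539 - 589)) + 1658)/4 = -sqrt((-85/79 - 412/(-1128)) + 1658)/4 = -sqrt((-85/79 - 412*(-1/1128)) + 1658)/4 = -sqrt((-85/79 + 103/282) + 1658)/4 = -sqrt(-15833/22278 + 1658)/4 = -sqrt(822528065298)/89112 ≈ -10.177)
(360 + 1367)/(S + 166*7) = (360 + 1367)/(-sqrt(822528065298)/89112 + 166*7) = 1727/(-sqrt(822528065298)/89112 + 1162) = 1727/(1162 - sqrt(822528065298)/89112)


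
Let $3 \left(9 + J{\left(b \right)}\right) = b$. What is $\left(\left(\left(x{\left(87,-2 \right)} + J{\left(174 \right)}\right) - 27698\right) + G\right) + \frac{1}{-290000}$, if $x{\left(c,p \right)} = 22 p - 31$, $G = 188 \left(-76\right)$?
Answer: $- \frac{12183480001}{290000} \approx -42012.0$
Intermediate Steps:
$J{\left(b \right)} = -9 + \frac{b}{3}$
$G = -14288$
$x{\left(c,p \right)} = -31 + 22 p$
$\left(\left(\left(x{\left(87,-2 \right)} + J{\left(174 \right)}\right) - 27698\right) + G\right) + \frac{1}{-290000} = \left(\left(\left(\left(-31 + 22 \left(-2\right)\right) + \left(-9 + \frac{1}{3} \cdot 174\right)\right) - 27698\right) - 14288\right) + \frac{1}{-290000} = \left(\left(\left(\left(-31 - 44\right) + \left(-9 + 58\right)\right) - 27698\right) - 14288\right) - \frac{1}{290000} = \left(\left(\left(-75 + 49\right) - 27698\right) - 14288\right) - \frac{1}{290000} = \left(\left(-26 - 27698\right) - 14288\right) - \frac{1}{290000} = \left(-27724 - 14288\right) - \frac{1}{290000} = -42012 - \frac{1}{290000} = - \frac{12183480001}{290000}$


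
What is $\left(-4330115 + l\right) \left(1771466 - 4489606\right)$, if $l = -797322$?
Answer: $13937091607180$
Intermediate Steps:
$\left(-4330115 + l\right) \left(1771466 - 4489606\right) = \left(-4330115 - 797322\right) \left(1771466 - 4489606\right) = \left(-5127437\right) \left(-2718140\right) = 13937091607180$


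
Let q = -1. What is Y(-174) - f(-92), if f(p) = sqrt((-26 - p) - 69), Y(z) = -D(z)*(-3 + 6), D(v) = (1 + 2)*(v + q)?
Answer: 1575 - I*sqrt(3) ≈ 1575.0 - 1.732*I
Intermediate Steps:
D(v) = -3 + 3*v (D(v) = (1 + 2)*(v - 1) = 3*(-1 + v) = -3 + 3*v)
Y(z) = 9 - 9*z (Y(z) = -(-3 + 3*z)*(-3 + 6) = -(-3 + 3*z)*3 = -(-9 + 9*z) = 9 - 9*z)
f(p) = sqrt(-95 - p)
Y(-174) - f(-92) = (9 - 9*(-174)) - sqrt(-95 - 1*(-92)) = (9 + 1566) - sqrt(-95 + 92) = 1575 - sqrt(-3) = 1575 - I*sqrt(3)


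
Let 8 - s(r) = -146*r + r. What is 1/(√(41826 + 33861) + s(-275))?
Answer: -13289/529767334 - √75687/1589302002 ≈ -2.5258e-5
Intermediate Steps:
s(r) = 8 + 145*r (s(r) = 8 - (-146*r + r) = 8 - (-145)*r = 8 + 145*r)
1/(√(41826 + 33861) + s(-275)) = 1/(√(41826 + 33861) + (8 + 145*(-275))) = 1/(√75687 + (8 - 39875)) = 1/(√75687 - 39867) = 1/(-39867 + √75687)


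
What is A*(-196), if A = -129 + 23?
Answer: 20776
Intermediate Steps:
A = -106
A*(-196) = -106*(-196) = 20776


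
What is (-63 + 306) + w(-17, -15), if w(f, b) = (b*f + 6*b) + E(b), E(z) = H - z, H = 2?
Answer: 425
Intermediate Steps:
E(z) = 2 - z
w(f, b) = 2 + 5*b + b*f (w(f, b) = (b*f + 6*b) + (2 - b) = (6*b + b*f) + (2 - b) = 2 + 5*b + b*f)
(-63 + 306) + w(-17, -15) = (-63 + 306) + (2 + 5*(-15) - 15*(-17)) = 243 + (2 - 75 + 255) = 243 + 182 = 425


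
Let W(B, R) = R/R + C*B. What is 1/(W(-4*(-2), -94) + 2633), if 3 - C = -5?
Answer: 1/2698 ≈ 0.00037064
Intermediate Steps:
C = 8 (C = 3 - 1*(-5) = 3 + 5 = 8)
W(B, R) = 1 + 8*B (W(B, R) = R/R + 8*B = 1 + 8*B)
1/(W(-4*(-2), -94) + 2633) = 1/((1 + 8*(-4*(-2))) + 2633) = 1/((1 + 8*8) + 2633) = 1/((1 + 64) + 2633) = 1/(65 + 2633) = 1/2698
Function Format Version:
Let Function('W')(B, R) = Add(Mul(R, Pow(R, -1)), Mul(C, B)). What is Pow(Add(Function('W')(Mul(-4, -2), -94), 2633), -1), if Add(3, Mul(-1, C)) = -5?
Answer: Rational(1, 2698) ≈ 0.00037064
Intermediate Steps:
C = 8 (C = Add(3, Mul(-1, -5)) = Add(3, 5) = 8)
Function('W')(B, R) = Add(1, Mul(8, B)) (Function('W')(B, R) = Add(Mul(R, Pow(R, -1)), Mul(8, B)) = Add(1, Mul(8, B)))
Pow(Add(Function('W')(Mul(-4, -2), -94), 2633), -1) = Pow(Add(Add(1, Mul(8, Mul(-4, -2))), 2633), -1) = Pow(Add(Add(1, Mul(8, 8)), 2633), -1) = Pow(Add(Add(1, 64), 2633), -1) = Pow(Add(65, 2633), -1) = Pow(2698, -1) = Rational(1, 2698)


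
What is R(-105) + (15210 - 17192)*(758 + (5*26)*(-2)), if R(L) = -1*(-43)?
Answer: -986993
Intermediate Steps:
R(L) = 43
R(-105) + (15210 - 17192)*(758 + (5*26)*(-2)) = 43 + (15210 - 17192)*(758 + (5*26)*(-2)) = 43 - 1982*(758 + 130*(-2)) = 43 - 1982*(758 - 260) = 43 - 1982*498 = 43 - 987036 = -986993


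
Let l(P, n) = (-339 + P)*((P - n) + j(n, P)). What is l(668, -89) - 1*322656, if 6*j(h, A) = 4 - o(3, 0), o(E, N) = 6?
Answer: -221138/3 ≈ -73713.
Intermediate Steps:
j(h, A) = -1/3 (j(h, A) = (4 - 1*6)/6 = (4 - 6)/6 = (1/6)*(-2) = -1/3)
l(P, n) = (-339 + P)*(-1/3 + P - n) (l(P, n) = (-339 + P)*((P - n) - 1/3) = (-339 + P)*(-1/3 + P - n))
l(668, -89) - 1*322656 = (113 + 668**2 + 339*(-89) - 1018/3*668 - 1*668*(-89)) - 1*322656 = (113 + 446224 - 30171 - 680024/3 + 59452) - 322656 = 746830/3 - 322656 = -221138/3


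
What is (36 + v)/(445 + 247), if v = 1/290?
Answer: 10441/200680 ≈ 0.052028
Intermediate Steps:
v = 1/290 ≈ 0.0034483
(36 + v)/(445 + 247) = (36 + 1/290)/(445 + 247) = (10441/290)/692 = (10441/290)*(1/692) = 10441/200680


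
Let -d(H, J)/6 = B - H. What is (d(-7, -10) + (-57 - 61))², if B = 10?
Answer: 48400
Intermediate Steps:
d(H, J) = -60 + 6*H (d(H, J) = -6*(10 - H) = -60 + 6*H)
(d(-7, -10) + (-57 - 61))² = ((-60 + 6*(-7)) + (-57 - 61))² = ((-60 - 42) - 118)² = (-102 - 118)² = (-220)² = 48400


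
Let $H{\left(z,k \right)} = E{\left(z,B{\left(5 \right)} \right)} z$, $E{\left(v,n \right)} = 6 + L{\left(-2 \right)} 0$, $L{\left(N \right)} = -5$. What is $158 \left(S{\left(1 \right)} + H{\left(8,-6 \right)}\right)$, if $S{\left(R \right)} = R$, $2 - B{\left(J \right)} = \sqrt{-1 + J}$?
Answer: $7742$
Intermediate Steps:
$B{\left(J \right)} = 2 - \sqrt{-1 + J}$
$E{\left(v,n \right)} = 6$ ($E{\left(v,n \right)} = 6 - 0 = 6 + 0 = 6$)
$H{\left(z,k \right)} = 6 z$
$158 \left(S{\left(1 \right)} + H{\left(8,-6 \right)}\right) = 158 \left(1 + 6 \cdot 8\right) = 158 \left(1 + 48\right) = 158 \cdot 49 = 7742$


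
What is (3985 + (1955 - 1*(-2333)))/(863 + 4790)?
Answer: 8273/5653 ≈ 1.4635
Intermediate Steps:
(3985 + (1955 - 1*(-2333)))/(863 + 4790) = (3985 + (1955 + 2333))/5653 = (3985 + 4288)*(1/5653) = 8273*(1/5653) = 8273/5653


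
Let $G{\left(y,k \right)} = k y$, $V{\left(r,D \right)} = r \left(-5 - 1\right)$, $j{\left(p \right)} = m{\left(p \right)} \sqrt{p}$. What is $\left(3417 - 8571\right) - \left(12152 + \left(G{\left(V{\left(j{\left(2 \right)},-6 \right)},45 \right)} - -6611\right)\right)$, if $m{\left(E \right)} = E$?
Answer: $-23917 + 540 \sqrt{2} \approx -23153.0$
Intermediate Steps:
$j{\left(p \right)} = p^{\frac{3}{2}}$ ($j{\left(p \right)} = p \sqrt{p} = p^{\frac{3}{2}}$)
$V{\left(r,D \right)} = - 6 r$ ($V{\left(r,D \right)} = r \left(-6\right) = - 6 r$)
$\left(3417 - 8571\right) - \left(12152 + \left(G{\left(V{\left(j{\left(2 \right)},-6 \right)},45 \right)} - -6611\right)\right) = \left(3417 - 8571\right) - \left(12152 + \left(45 \left(- 6 \cdot 2^{\frac{3}{2}}\right) - -6611\right)\right) = -5154 - \left(12152 + \left(45 \left(- 6 \cdot 2 \sqrt{2}\right) + 6611\right)\right) = -5154 - \left(12152 + \left(45 \left(- 12 \sqrt{2}\right) + 6611\right)\right) = -5154 - \left(12152 + \left(- 540 \sqrt{2} + 6611\right)\right) = -5154 - \left(12152 + \left(6611 - 540 \sqrt{2}\right)\right) = -5154 - \left(18763 - 540 \sqrt{2}\right) = -23917 + 540 \sqrt{2}$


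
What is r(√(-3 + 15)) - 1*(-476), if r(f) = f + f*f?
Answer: 488 + 2*√3 ≈ 491.46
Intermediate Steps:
r(f) = f + f²
r(√(-3 + 15)) - 1*(-476) = √(-3 + 15)*(1 + √(-3 + 15)) - 1*(-476) = √12*(1 + √12) + 476 = (2*√3)*(1 + 2*√3) + 476 = 2*√3*(1 + 2*√3) + 476 = 476 + 2*√3*(1 + 2*√3)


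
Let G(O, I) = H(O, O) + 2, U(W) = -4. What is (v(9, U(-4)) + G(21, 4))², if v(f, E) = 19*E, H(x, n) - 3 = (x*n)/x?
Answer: 2500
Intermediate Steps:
H(x, n) = 3 + n (H(x, n) = 3 + (x*n)/x = 3 + (n*x)/x = 3 + n)
G(O, I) = 5 + O (G(O, I) = (3 + O) + 2 = 5 + O)
(v(9, U(-4)) + G(21, 4))² = (19*(-4) + (5 + 21))² = (-76 + 26)² = (-50)² = 2500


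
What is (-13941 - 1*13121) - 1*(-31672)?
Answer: 4610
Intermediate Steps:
(-13941 - 1*13121) - 1*(-31672) = (-13941 - 13121) + 31672 = -27062 + 31672 = 4610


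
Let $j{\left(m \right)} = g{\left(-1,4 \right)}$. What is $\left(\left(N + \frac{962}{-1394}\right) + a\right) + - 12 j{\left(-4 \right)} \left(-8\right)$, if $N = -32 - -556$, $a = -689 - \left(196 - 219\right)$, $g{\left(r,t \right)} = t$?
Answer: $\frac{168193}{697} \approx 241.31$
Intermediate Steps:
$j{\left(m \right)} = 4$
$a = -666$ ($a = -689 - -23 = -689 + 23 = -666$)
$N = 524$ ($N = -32 + 556 = 524$)
$\left(\left(N + \frac{962}{-1394}\right) + a\right) + - 12 j{\left(-4 \right)} \left(-8\right) = \left(\left(524 + \frac{962}{-1394}\right) - 666\right) + \left(-12\right) 4 \left(-8\right) = \left(\left(524 + 962 \left(- \frac{1}{1394}\right)\right) - 666\right) - -384 = \left(\left(524 - \frac{481}{697}\right) - 666\right) + 384 = \left(\frac{364747}{697} - 666\right) + 384 = - \frac{99455}{697} + 384 = \frac{168193}{697}$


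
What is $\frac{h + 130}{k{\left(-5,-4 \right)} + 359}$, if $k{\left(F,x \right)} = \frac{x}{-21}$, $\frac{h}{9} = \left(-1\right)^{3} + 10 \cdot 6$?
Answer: $\frac{13881}{7543} \approx 1.8403$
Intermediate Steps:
$h = 531$ ($h = 9 \left(\left(-1\right)^{3} + 10 \cdot 6\right) = 9 \left(-1 + 60\right) = 9 \cdot 59 = 531$)
$k{\left(F,x \right)} = - \frac{x}{21}$ ($k{\left(F,x \right)} = x \left(- \frac{1}{21}\right) = - \frac{x}{21}$)
$\frac{h + 130}{k{\left(-5,-4 \right)} + 359} = \frac{531 + 130}{\left(- \frac{1}{21}\right) \left(-4\right) + 359} = \frac{661}{\frac{4}{21} + 359} = \frac{661}{\frac{7543}{21}} = 661 \cdot \frac{21}{7543} = \frac{13881}{7543}$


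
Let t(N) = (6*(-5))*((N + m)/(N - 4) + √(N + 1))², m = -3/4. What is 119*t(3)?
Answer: -1785/8 ≈ -223.13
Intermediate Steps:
m = -¾ (m = -3*¼ = -¾ ≈ -0.75000)
t(N) = -30*(√(1 + N) + (-¾ + N)/(-4 + N))² (t(N) = (6*(-5))*((N - ¾)/(N - 4) + √(N + 1))² = -30*((-¾ + N)/(-4 + N) + √(1 + N))² = -30*(√(1 + N) + (-¾ + N)/(-4 + N))²)
119*t(3) = 119*(-15*(-3 - 16*√(1 + 3) + 4*3 + 4*3*√(1 + 3))²/(8*(-4 + 3)²)) = 119*(-15/8*(-3 - 16*√4 + 12 + 4*3*√4)²/(-1)²) = 119*(-15/8*1*(-3 - 16*2 + 12 + 4*3*2)²) = 119*(-15/8*1*(-3 - 32 + 12 + 24)²) = 119*(-15/8*1*1²) = 119*(-15/8*1*1) = 119*(-15/8) = -1785/8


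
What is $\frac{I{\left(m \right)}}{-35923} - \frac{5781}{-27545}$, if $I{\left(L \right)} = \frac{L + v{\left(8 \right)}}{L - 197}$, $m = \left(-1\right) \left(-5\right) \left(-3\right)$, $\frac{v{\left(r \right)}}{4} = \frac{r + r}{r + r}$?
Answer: $\frac{44025919961}{209773795420} \approx 0.20987$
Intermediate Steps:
$v{\left(r \right)} = 4$ ($v{\left(r \right)} = 4 \frac{r + r}{r + r} = 4 \frac{2 r}{2 r} = 4 \cdot 2 r \frac{1}{2 r} = 4 \cdot 1 = 4$)
$m = -15$ ($m = 5 \left(-3\right) = -15$)
$I{\left(L \right)} = \frac{4 + L}{-197 + L}$ ($I{\left(L \right)} = \frac{L + 4}{L - 197} = \frac{4 + L}{-197 + L}$)
$\frac{I{\left(m \right)}}{-35923} - \frac{5781}{-27545} = \frac{\frac{1}{-197 - 15} \left(4 - 15\right)}{-35923} - \frac{5781}{-27545} = \frac{1}{-212} \left(-11\right) \left(- \frac{1}{35923}\right) - - \frac{5781}{27545} = \left(- \frac{1}{212}\right) \left(-11\right) \left(- \frac{1}{35923}\right) + \frac{5781}{27545} = \frac{11}{212} \left(- \frac{1}{35923}\right) + \frac{5781}{27545} = - \frac{11}{7615676} + \frac{5781}{27545} = \frac{44025919961}{209773795420}$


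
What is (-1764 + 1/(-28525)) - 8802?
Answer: -301395151/28525 ≈ -10566.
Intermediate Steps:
(-1764 + 1/(-28525)) - 8802 = (-1764 - 1/28525) - 8802 = -50318101/28525 - 8802 = -301395151/28525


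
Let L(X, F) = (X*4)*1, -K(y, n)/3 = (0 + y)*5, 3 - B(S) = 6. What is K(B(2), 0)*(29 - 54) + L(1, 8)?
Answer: -1121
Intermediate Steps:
B(S) = -3 (B(S) = 3 - 1*6 = 3 - 6 = -3)
K(y, n) = -15*y (K(y, n) = -3*(0 + y)*5 = -3*y*5 = -15*y)
L(X, F) = 4*X (L(X, F) = (4*X)*1 = 4*X)
K(B(2), 0)*(29 - 54) + L(1, 8) = (-15*(-3))*(29 - 54) + 4*1 = 45*(-25) + 4 = -1125 + 4 = -1121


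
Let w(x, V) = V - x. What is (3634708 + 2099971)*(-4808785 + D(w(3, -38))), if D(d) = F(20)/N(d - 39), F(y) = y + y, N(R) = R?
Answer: -55153682444709/2 ≈ -2.7577e+13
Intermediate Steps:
F(y) = 2*y
D(d) = 40/(-39 + d) (D(d) = (2*20)/(d - 39) = 40/(-39 + d))
(3634708 + 2099971)*(-4808785 + D(w(3, -38))) = (3634708 + 2099971)*(-4808785 + 40/(-39 + (-38 - 1*3))) = 5734679*(-4808785 + 40/(-39 + (-38 - 3))) = 5734679*(-4808785 + 40/(-39 - 41)) = 5734679*(-4808785 + 40/(-80)) = 5734679*(-4808785 + 40*(-1/80)) = 5734679*(-4808785 - ½) = 5734679*(-9617571/2) = -55153682444709/2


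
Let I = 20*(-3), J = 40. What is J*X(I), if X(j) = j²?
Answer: 144000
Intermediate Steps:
I = -60
J*X(I) = 40*(-60)² = 40*3600 = 144000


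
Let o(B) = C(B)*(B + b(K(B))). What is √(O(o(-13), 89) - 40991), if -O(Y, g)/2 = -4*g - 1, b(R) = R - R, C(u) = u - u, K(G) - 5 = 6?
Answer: I*√40277 ≈ 200.69*I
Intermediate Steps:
K(G) = 11 (K(G) = 5 + 6 = 11)
C(u) = 0
b(R) = 0
o(B) = 0 (o(B) = 0*(B + 0) = 0*B = 0)
O(Y, g) = 2 + 8*g (O(Y, g) = -2*(-4*g - 1) = -2*(-1 - 4*g) = 2 + 8*g)
√(O(o(-13), 89) - 40991) = √((2 + 8*89) - 40991) = √((2 + 712) - 40991) = √(714 - 40991) = √(-40277) = I*√40277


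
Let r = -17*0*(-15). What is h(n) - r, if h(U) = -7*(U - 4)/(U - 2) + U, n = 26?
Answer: 235/12 ≈ 19.583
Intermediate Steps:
r = 0 (r = 0*(-15) = 0)
h(U) = U - 7*(-4 + U)/(-2 + U) (h(U) = -7*(-4 + U)/(-2 + U) + U = U - 7*(-4 + U)/(-2 + U))
h(n) - r = (28 + 26² - 9*26)/(-2 + 26) - 1*0 = (28 + 676 - 234)/24 + 0 = (1/24)*470 + 0 = 235/12 + 0 = 235/12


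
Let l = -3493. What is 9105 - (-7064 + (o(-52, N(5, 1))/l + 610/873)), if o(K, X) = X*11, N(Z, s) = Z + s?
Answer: 49303497629/3049389 ≈ 16168.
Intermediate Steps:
o(K, X) = 11*X
9105 - (-7064 + (o(-52, N(5, 1))/l + 610/873)) = 9105 - (-7064 + ((11*(5 + 1))/(-3493) + 610/873)) = 9105 - (-7064 + ((11*6)*(-1/3493) + 610*(1/873))) = 9105 - (-7064 + (66*(-1/3493) + 610/873)) = 9105 - (-7064 + (-66/3493 + 610/873)) = 9105 - (-7064 + 2073112/3049389) = 9105 - 1*(-21538810784/3049389) = 9105 + 21538810784/3049389 = 49303497629/3049389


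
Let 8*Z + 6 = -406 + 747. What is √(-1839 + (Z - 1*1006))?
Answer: 5*I*√1794/4 ≈ 52.945*I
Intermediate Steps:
Z = 335/8 (Z = -¾ + (-406 + 747)/8 = -¾ + (⅛)*341 = -¾ + 341/8 = 335/8 ≈ 41.875)
√(-1839 + (Z - 1*1006)) = √(-1839 + (335/8 - 1*1006)) = √(-1839 + (335/8 - 1006)) = √(-1839 - 7713/8) = √(-22425/8) = 5*I*√1794/4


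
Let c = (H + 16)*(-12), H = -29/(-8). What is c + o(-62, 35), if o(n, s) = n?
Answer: -595/2 ≈ -297.50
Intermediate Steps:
H = 29/8 (H = -29*(-1/8) = 29/8 ≈ 3.6250)
c = -471/2 (c = (29/8 + 16)*(-12) = (157/8)*(-12) = -471/2 ≈ -235.50)
c + o(-62, 35) = -471/2 - 62 = -595/2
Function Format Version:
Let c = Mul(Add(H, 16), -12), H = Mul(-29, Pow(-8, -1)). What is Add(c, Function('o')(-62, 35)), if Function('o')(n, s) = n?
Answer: Rational(-595, 2) ≈ -297.50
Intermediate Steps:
H = Rational(29, 8) (H = Mul(-29, Rational(-1, 8)) = Rational(29, 8) ≈ 3.6250)
c = Rational(-471, 2) (c = Mul(Add(Rational(29, 8), 16), -12) = Mul(Rational(157, 8), -12) = Rational(-471, 2) ≈ -235.50)
Add(c, Function('o')(-62, 35)) = Add(Rational(-471, 2), -62) = Rational(-595, 2)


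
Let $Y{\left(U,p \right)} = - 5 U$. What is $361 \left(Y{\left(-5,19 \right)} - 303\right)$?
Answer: $-100358$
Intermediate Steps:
$361 \left(Y{\left(-5,19 \right)} - 303\right) = 361 \left(\left(-5\right) \left(-5\right) - 303\right) = 361 \left(25 - 303\right) = 361 \left(-278\right) = -100358$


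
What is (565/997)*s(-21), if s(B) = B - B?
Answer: 0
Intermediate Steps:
s(B) = 0
(565/997)*s(-21) = (565/997)*0 = 0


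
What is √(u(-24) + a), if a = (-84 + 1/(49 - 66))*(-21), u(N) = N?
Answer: 3*√55913/17 ≈ 41.728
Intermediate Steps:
a = 30009/17 (a = (-84 + 1/(-17))*(-21) = (-84 - 1/17)*(-21) = -1429/17*(-21) = 30009/17 ≈ 1765.2)
√(u(-24) + a) = √(-24 + 30009/17) = √(29601/17) = 3*√55913/17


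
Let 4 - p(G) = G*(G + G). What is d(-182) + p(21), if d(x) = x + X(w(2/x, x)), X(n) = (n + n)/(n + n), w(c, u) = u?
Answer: -1059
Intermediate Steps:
p(G) = 4 - 2*G² (p(G) = 4 - G*(G + G) = 4 - G*2*G = 4 - 2*G²)
X(n) = 1 (X(n) = (2*n)/((2*n)) = (2*n)*(1/(2*n)) = 1)
d(x) = 1 + x (d(x) = x + 1 = 1 + x)
d(-182) + p(21) = (1 - 182) + (4 - 2*21²) = -181 + (4 - 2*441) = -181 + (4 - 882) = -181 - 878 = -1059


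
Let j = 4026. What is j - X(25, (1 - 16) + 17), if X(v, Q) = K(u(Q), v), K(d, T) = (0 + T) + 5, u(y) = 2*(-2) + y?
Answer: 3996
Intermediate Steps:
u(y) = -4 + y
K(d, T) = 5 + T (K(d, T) = T + 5 = 5 + T)
X(v, Q) = 5 + v
j - X(25, (1 - 16) + 17) = 4026 - (5 + 25) = 4026 - 1*30 = 4026 - 30 = 3996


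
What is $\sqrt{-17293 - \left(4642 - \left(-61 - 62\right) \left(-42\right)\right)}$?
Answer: $i \sqrt{16769} \approx 129.5 i$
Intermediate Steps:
$\sqrt{-17293 - \left(4642 - \left(-61 - 62\right) \left(-42\right)\right)} = \sqrt{-17293 - -524} = \sqrt{-17293 + \left(5166 - 4642\right)} = \sqrt{-17293 + 524} = \sqrt{-16769} = i \sqrt{16769}$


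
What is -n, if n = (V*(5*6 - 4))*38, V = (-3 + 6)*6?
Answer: -17784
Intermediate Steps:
V = 18 (V = 3*6 = 18)
n = 17784 (n = (18*(5*6 - 4))*38 = (18*(30 - 4))*38 = (18*26)*38 = 468*38 = 17784)
-n = -1*17784 = -17784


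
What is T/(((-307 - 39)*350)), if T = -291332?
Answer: 421/175 ≈ 2.4057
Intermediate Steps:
T/(((-307 - 39)*350)) = -291332*1/(350*(-307 - 39)) = -291332/((-346*350)) = -291332/(-121100) = -291332*(-1/121100) = 421/175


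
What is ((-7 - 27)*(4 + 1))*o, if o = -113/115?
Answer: 3842/23 ≈ 167.04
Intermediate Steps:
o = -113/115 (o = -113*1/115 = -113/115 ≈ -0.98261)
((-7 - 27)*(4 + 1))*o = ((-7 - 27)*(4 + 1))*(-113/115) = -34*5*(-113/115) = -170*(-113/115) = 3842/23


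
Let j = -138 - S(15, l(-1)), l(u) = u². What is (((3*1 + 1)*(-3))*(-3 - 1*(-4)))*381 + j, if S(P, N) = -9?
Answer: -4701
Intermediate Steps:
j = -129 (j = -138 - 1*(-9) = -138 + 9 = -129)
(((3*1 + 1)*(-3))*(-3 - 1*(-4)))*381 + j = (((3*1 + 1)*(-3))*(-3 - 1*(-4)))*381 - 129 = (((3 + 1)*(-3))*(-3 + 4))*381 - 129 = ((4*(-3))*1)*381 - 129 = -12*1*381 - 129 = -12*381 - 129 = -4572 - 129 = -4701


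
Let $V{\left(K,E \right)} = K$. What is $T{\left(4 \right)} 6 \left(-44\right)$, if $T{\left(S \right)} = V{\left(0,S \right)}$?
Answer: $0$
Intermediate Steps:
$T{\left(S \right)} = 0$
$T{\left(4 \right)} 6 \left(-44\right) = 0 \cdot 6 \left(-44\right) = 0 \left(-44\right) = 0$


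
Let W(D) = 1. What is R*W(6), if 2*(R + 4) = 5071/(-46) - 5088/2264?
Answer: -1568493/26036 ≈ -60.243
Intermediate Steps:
R = -1568493/26036 (R = -4 + (5071/(-46) - 5088/2264)/2 = -4 + (5071*(-1/46) - 5088*1/2264)/2 = -4 + (-5071/46 - 636/283)/2 = -4 + (1/2)*(-1464349/13018) = -4 - 1464349/26036 = -1568493/26036 ≈ -60.243)
R*W(6) = -1568493/26036*1 = -1568493/26036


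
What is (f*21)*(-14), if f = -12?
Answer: 3528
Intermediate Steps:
(f*21)*(-14) = -12*21*(-14) = -252*(-14) = 3528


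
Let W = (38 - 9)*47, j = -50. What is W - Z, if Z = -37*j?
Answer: -487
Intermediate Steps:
W = 1363 (W = 29*47 = 1363)
Z = 1850 (Z = -37*(-50) = 1850)
W - Z = 1363 - 1*1850 = 1363 - 1850 = -487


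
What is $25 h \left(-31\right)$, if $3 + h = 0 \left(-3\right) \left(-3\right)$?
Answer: $2325$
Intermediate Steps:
$h = -3$ ($h = -3 + 0 \left(-3\right) \left(-3\right) = -3 + 0 \left(-3\right) = -3 + 0 = -3$)
$25 h \left(-31\right) = 25 \left(-3\right) \left(-31\right) = \left(-75\right) \left(-31\right) = 2325$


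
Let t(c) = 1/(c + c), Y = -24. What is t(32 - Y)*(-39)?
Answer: -39/112 ≈ -0.34821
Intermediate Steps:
t(c) = 1/(2*c)
t(32 - Y)*(-39) = (1/(2*(32 - 1*(-24))))*(-39) = (1/(2*(32 + 24)))*(-39) = ((½)/56)*(-39) = ((½)*(1/56))*(-39) = (1/112)*(-39) = -39/112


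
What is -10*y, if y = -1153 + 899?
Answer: 2540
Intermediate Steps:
y = -254
-10*y = -10*(-254) = 2540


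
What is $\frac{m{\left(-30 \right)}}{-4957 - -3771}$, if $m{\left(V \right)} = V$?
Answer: $\frac{15}{593} \approx 0.025295$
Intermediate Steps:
$\frac{m{\left(-30 \right)}}{-4957 - -3771} = - \frac{30}{-4957 - -3771} = - \frac{30}{-4957 + 3771} = - \frac{30}{-1186} = \left(-30\right) \left(- \frac{1}{1186}\right) = \frac{15}{593}$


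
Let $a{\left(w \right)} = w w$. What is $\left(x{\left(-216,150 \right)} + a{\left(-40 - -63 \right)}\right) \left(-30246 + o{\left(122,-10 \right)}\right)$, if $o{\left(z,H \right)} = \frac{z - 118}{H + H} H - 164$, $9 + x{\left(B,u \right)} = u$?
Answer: $-20373360$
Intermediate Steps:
$x{\left(B,u \right)} = -9 + u$
$a{\left(w \right)} = w^{2}$
$o{\left(z,H \right)} = -223 + \frac{z}{2}$ ($o{\left(z,H \right)} = \frac{-118 + z}{2 H} H - 164 = \left(-59 + \frac{z}{2}\right) - 164 = -223 + \frac{z}{2}$)
$\left(x{\left(-216,150 \right)} + a{\left(-40 - -63 \right)}\right) \left(-30246 + o{\left(122,-10 \right)}\right) = \left(\left(-9 + 150\right) + \left(-40 - -63\right)^{2}\right) \left(-30246 + \left(-223 + \frac{1}{2} \cdot 122\right)\right) = \left(141 + \left(-40 + 63\right)^{2}\right) \left(-30246 + \left(-223 + 61\right)\right) = \left(141 + 23^{2}\right) \left(-30246 - 162\right) = \left(141 + 529\right) \left(-30408\right) = 670 \left(-30408\right) = -20373360$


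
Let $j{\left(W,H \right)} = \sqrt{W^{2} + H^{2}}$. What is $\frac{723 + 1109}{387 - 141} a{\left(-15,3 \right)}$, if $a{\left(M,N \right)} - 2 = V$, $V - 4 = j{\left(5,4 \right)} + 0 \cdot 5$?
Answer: $\frac{1832}{41} + \frac{916 \sqrt{41}}{123} \approx 92.368$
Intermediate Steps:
$j{\left(W,H \right)} = \sqrt{H^{2} + W^{2}}$
$V = 4 + \sqrt{41}$ ($V = 4 + \left(\sqrt{4^{2} + 5^{2}} + 0 \cdot 5\right) = 4 + \left(\sqrt{16 + 25} + 0\right) = 4 + \left(\sqrt{41} + 0\right) = 4 + \sqrt{41} \approx 10.403$)
$a{\left(M,N \right)} = 6 + \sqrt{41}$ ($a{\left(M,N \right)} = 2 + \left(4 + \sqrt{41}\right) = 6 + \sqrt{41}$)
$\frac{723 + 1109}{387 - 141} a{\left(-15,3 \right)} = \frac{723 + 1109}{387 - 141} \left(6 + \sqrt{41}\right) = \frac{1832}{387 + \left(-424 + 283\right)} \left(6 + \sqrt{41}\right) = \frac{1832}{387 - 141} \left(6 + \sqrt{41}\right) = \frac{1832}{246} \left(6 + \sqrt{41}\right) = 1832 \cdot \frac{1}{246} \left(6 + \sqrt{41}\right) = \frac{916 \left(6 + \sqrt{41}\right)}{123} = \frac{1832}{41} + \frac{916 \sqrt{41}}{123}$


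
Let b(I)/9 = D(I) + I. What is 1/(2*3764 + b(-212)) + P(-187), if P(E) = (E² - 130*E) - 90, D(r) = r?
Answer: 219709569/3712 ≈ 59189.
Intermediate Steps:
b(I) = 18*I (b(I) = 9*(I + I) = 9*(2*I) = 18*I)
P(E) = -90 + E² - 130*E
1/(2*3764 + b(-212)) + P(-187) = 1/(2*3764 + 18*(-212)) + (-90 + (-187)² - 130*(-187)) = 1/(7528 - 3816) + (-90 + 34969 + 24310) = 1/3712 + 59189 = 219709569/3712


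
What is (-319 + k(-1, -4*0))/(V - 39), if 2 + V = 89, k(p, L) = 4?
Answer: -105/16 ≈ -6.5625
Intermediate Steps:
V = 87 (V = -2 + 89 = 87)
(-319 + k(-1, -4*0))/(V - 39) = (-319 + 4)/(87 - 39) = -315/48 = -315*1/48 = -105/16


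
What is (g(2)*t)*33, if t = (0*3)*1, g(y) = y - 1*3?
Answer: 0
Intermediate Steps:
g(y) = -3 + y (g(y) = y - 3 = -3 + y)
t = 0 (t = 0*1 = 0)
(g(2)*t)*33 = ((-3 + 2)*0)*33 = -1*0*33 = 0*33 = 0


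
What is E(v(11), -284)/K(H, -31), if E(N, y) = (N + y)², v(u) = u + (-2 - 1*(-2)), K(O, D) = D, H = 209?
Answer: -74529/31 ≈ -2404.2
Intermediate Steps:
v(u) = u (v(u) = u + (-2 + 2) = u + 0 = u)
E(v(11), -284)/K(H, -31) = (11 - 284)²/(-31) = (-273)²*(-1/31) = 74529*(-1/31) = -74529/31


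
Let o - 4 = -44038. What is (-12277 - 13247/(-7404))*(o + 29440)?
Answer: 663192668317/3702 ≈ 1.7914e+8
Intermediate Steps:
o = -44034 (o = 4 - 44038 = -44034)
(-12277 - 13247/(-7404))*(o + 29440) = (-12277 - 13247/(-7404))*(-44034 + 29440) = (-12277 - 13247*(-1/7404))*(-14594) = (-12277 + 13247/7404)*(-14594) = -90885661/7404*(-14594) = 663192668317/3702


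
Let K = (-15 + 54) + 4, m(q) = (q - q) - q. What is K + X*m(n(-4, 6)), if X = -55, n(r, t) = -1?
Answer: -12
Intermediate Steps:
m(q) = -q (m(q) = 0 - q = -q)
K = 43 (K = 39 + 4 = 43)
K + X*m(n(-4, 6)) = 43 - (-55)*(-1) = 43 - 55*1 = 43 - 55 = -12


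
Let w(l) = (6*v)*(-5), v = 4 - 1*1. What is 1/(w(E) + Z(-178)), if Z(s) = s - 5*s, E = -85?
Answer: 1/622 ≈ 0.0016077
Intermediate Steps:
v = 3 (v = 4 - 1 = 3)
Z(s) = -4*s
w(l) = -90 (w(l) = (6*3)*(-5) = 18*(-5) = -90)
1/(w(E) + Z(-178)) = 1/(-90 - 4*(-178)) = 1/(-90 + 712) = 1/622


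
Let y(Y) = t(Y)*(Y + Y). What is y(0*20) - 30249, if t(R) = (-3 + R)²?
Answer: -30249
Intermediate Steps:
y(Y) = 2*Y*(-3 + Y)² (y(Y) = (-3 + Y)²*(Y + Y) = (-3 + Y)²*(2*Y) = 2*Y*(-3 + Y)²)
y(0*20) - 30249 = 2*(0*20)*(-3 + 0*20)² - 30249 = 2*0*(-3 + 0)² - 30249 = 2*0*(-3)² - 30249 = 2*0*9 - 30249 = 0 - 30249 = -30249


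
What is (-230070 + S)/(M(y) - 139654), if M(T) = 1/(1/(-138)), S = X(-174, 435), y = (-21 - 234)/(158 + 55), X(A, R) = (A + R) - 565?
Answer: 115187/69896 ≈ 1.6480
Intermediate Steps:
X(A, R) = -565 + A + R
y = -85/71 (y = -255/213 = -255*1/213 = -85/71 ≈ -1.1972)
S = -304 (S = -565 - 174 + 435 = -304)
M(T) = -138 (M(T) = 1/(-1/138) = -138)
(-230070 + S)/(M(y) - 139654) = (-230070 - 304)/(-138 - 139654) = -230374/(-139792) = -230374*(-1/139792) = 115187/69896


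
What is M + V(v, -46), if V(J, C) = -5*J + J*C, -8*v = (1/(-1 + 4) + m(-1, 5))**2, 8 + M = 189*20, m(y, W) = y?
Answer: 22649/6 ≈ 3774.8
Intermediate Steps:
M = 3772 (M = -8 + 189*20 = -8 + 3780 = 3772)
v = -1/18 (v = -(1/(-1 + 4) - 1)**2/8 = -(1/3 - 1)**2/8 = -(-2/3)**2/8 = -1/8*4/9 = -1/18 ≈ -0.055556)
V(J, C) = -5*J + C*J
M + V(v, -46) = 3772 - (-5 - 46)/18 = 3772 - 1/18*(-51) = 3772 + 17/6 = 22649/6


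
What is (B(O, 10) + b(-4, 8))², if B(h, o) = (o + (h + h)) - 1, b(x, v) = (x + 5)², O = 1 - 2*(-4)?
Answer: 784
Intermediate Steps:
O = 9 (O = 1 + 8 = 9)
b(x, v) = (5 + x)²
B(h, o) = -1 + o + 2*h (B(h, o) = (o + 2*h) - 1 = -1 + o + 2*h)
(B(O, 10) + b(-4, 8))² = ((-1 + 10 + 2*9) + (5 - 4)²)² = ((-1 + 10 + 18) + 1²)² = (27 + 1)² = 28² = 784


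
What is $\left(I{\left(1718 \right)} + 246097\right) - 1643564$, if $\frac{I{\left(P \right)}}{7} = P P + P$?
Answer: $19275227$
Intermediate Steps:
$I{\left(P \right)} = 7 P + 7 P^{2}$ ($I{\left(P \right)} = 7 \left(P P + P\right) = 7 \left(P^{2} + P\right) = 7 \left(P + P^{2}\right) = 7 P + 7 P^{2}$)
$\left(I{\left(1718 \right)} + 246097\right) - 1643564 = \left(7 \cdot 1718 \left(1 + 1718\right) + 246097\right) - 1643564 = \left(7 \cdot 1718 \cdot 1719 + 246097\right) - 1643564 = \left(20672694 + 246097\right) - 1643564 = 20918791 - 1643564 = 19275227$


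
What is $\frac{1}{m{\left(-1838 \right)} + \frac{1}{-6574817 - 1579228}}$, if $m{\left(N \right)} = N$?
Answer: $- \frac{8154045}{14987134711} \approx -0.00054407$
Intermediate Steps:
$\frac{1}{m{\left(-1838 \right)} + \frac{1}{-6574817 - 1579228}} = \frac{1}{-1838 + \frac{1}{-6574817 - 1579228}} = \frac{1}{-1838 + \frac{1}{-8154045}} = \frac{1}{-1838 - \frac{1}{8154045}} = \frac{1}{- \frac{14987134711}{8154045}} = - \frac{8154045}{14987134711}$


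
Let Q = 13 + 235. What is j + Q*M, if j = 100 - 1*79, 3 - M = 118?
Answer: -28499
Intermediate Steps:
M = -115 (M = 3 - 1*118 = 3 - 118 = -115)
j = 21 (j = 100 - 79 = 21)
Q = 248
j + Q*M = 21 + 248*(-115) = 21 - 28520 = -28499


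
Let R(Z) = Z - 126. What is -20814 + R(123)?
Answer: -20817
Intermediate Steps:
R(Z) = -126 + Z
-20814 + R(123) = -20814 + (-126 + 123) = -20814 - 3 = -20817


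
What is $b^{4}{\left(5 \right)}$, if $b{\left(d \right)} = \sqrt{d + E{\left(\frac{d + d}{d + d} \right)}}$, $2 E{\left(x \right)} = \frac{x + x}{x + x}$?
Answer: $\frac{121}{4} \approx 30.25$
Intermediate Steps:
$E{\left(x \right)} = \frac{1}{2}$ ($E{\left(x \right)} = \frac{\left(x + x\right) \frac{1}{x + x}}{2} = \frac{2 x \frac{1}{2 x}}{2} = \frac{1}{2} \cdot 1 = \frac{1}{2}$)
$b{\left(d \right)} = \sqrt{\frac{1}{2} + d}$ ($b{\left(d \right)} = \sqrt{d + \frac{1}{2}} = \sqrt{\frac{1}{2} + d}$)
$b^{4}{\left(5 \right)} = \left(\frac{\sqrt{2 + 4 \cdot 5}}{2}\right)^{4} = \left(\frac{\sqrt{2 + 20}}{2}\right)^{4} = \left(\frac{\sqrt{22}}{2}\right)^{4} = \frac{121}{4}$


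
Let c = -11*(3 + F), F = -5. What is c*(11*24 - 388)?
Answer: -2728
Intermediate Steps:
c = 22 (c = -11*(3 - 5) = -11*(-2) = 22)
c*(11*24 - 388) = 22*(11*24 - 388) = 22*(264 - 388) = 22*(-124) = -2728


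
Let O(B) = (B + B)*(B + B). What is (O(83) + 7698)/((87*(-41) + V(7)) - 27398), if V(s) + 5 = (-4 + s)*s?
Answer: -35254/30949 ≈ -1.1391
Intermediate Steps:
V(s) = -5 + s*(-4 + s) (V(s) = -5 + (-4 + s)*s = -5 + s*(-4 + s))
O(B) = 4*B² (O(B) = (2*B)*(2*B) = 4*B²)
(O(83) + 7698)/((87*(-41) + V(7)) - 27398) = (4*83² + 7698)/((87*(-41) + (-5 + 7² - 4*7)) - 27398) = (4*6889 + 7698)/((-3567 + (-5 + 49 - 28)) - 27398) = (27556 + 7698)/((-3567 + 16) - 27398) = 35254/(-3551 - 27398) = 35254/(-30949) = 35254*(-1/30949) = -35254/30949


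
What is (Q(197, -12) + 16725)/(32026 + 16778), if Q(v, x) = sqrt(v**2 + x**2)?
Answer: 5575/16268 + sqrt(38953)/48804 ≈ 0.34674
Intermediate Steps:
(Q(197, -12) + 16725)/(32026 + 16778) = (sqrt(197**2 + (-12)**2) + 16725)/(32026 + 16778) = (sqrt(38809 + 144) + 16725)/48804 = (sqrt(38953) + 16725)*(1/48804) = (16725 + sqrt(38953))*(1/48804) = 5575/16268 + sqrt(38953)/48804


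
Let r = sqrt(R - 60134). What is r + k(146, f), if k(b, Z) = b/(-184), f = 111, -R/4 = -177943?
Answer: -73/92 + sqrt(651638) ≈ 806.45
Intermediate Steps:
R = 711772 (R = -4*(-177943) = 711772)
k(b, Z) = -b/184 (k(b, Z) = b*(-1/184) = -b/184)
r = sqrt(651638) (r = sqrt(711772 - 60134) = sqrt(651638) ≈ 807.24)
r + k(146, f) = sqrt(651638) - 1/184*146 = sqrt(651638) - 73/92 = -73/92 + sqrt(651638)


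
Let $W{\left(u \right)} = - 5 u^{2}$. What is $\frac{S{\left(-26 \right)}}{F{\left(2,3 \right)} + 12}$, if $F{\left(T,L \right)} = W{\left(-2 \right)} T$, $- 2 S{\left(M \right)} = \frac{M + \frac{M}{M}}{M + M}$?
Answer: $\frac{25}{2912} \approx 0.0085852$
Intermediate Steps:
$S{\left(M \right)} = - \frac{1 + M}{4 M}$ ($S{\left(M \right)} = - \frac{\left(M + \frac{M}{M}\right) \frac{1}{M + M}}{2} = - \frac{\left(M + 1\right) \frac{1}{2 M}}{2} = - \frac{\left(1 + M\right) \frac{1}{2 M}}{2} = - \frac{\frac{1}{2} \frac{1}{M} \left(1 + M\right)}{2} = - \frac{1 + M}{4 M}$)
$F{\left(T,L \right)} = - 20 T$ ($F{\left(T,L \right)} = - 5 \left(-2\right)^{2} T = \left(-5\right) 4 T = - 20 T$)
$\frac{S{\left(-26 \right)}}{F{\left(2,3 \right)} + 12} = \frac{\frac{1}{4} \frac{1}{-26} \left(-1 - -26\right)}{\left(-20\right) 2 + 12} = \frac{\frac{1}{4} \left(- \frac{1}{26}\right) \left(-1 + 26\right)}{-40 + 12} = \frac{\frac{1}{4} \left(- \frac{1}{26}\right) 25}{-28} = \left(- \frac{1}{28}\right) \left(- \frac{25}{104}\right) = \frac{25}{2912}$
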